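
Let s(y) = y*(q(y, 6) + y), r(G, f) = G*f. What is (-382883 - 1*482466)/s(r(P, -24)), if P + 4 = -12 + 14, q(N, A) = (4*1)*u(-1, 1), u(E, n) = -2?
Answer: -865349/1920 ≈ -450.70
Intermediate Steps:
q(N, A) = -8 (q(N, A) = (4*1)*(-2) = 4*(-2) = -8)
P = -2 (P = -4 + (-12 + 14) = -4 + 2 = -2)
s(y) = y*(-8 + y)
(-382883 - 1*482466)/s(r(P, -24)) = (-382883 - 1*482466)/(((-2*(-24))*(-8 - 2*(-24)))) = (-382883 - 482466)/((48*(-8 + 48))) = -865349/(48*40) = -865349/1920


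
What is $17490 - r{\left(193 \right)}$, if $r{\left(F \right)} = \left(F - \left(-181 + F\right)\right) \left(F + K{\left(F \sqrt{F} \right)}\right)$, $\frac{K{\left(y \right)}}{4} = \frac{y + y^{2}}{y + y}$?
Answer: $-17805 - 69866 \sqrt{193} \approx -9.8841 \cdot 10^{5}$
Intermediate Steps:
$K{\left(y \right)} = \frac{2 \left(y + y^{2}\right)}{y}$ ($K{\left(y \right)} = 4 \frac{y + y^{2}}{y + y} = 4 \frac{y + y^{2}}{2 y} = \frac{2 \left(y + y^{2}\right)}{y}$)
$r{\left(F \right)} = 362 + 181 F + 362 F^{\frac{3}{2}}$ ($r{\left(F \right)} = \left(F - \left(-181 + F\right)\right) \left(F + \left(2 + 2 F \sqrt{F}\right)\right) = 181 \left(F + \left(2 + 2 F^{\frac{3}{2}}\right)\right) = 181 \left(2 + F + 2 F^{\frac{3}{2}}\right) = 362 + 181 F + 362 F^{\frac{3}{2}}$)
$17490 - r{\left(193 \right)} = 17490 - \left(362 + 181 \cdot 193 + 362 \cdot 193^{\frac{3}{2}}\right) = 17490 - \left(362 + 34933 + 362 \cdot 193 \sqrt{193}\right) = 17490 - \left(362 + 34933 + 69866 \sqrt{193}\right) = 17490 - \left(35295 + 69866 \sqrt{193}\right) = -17805 - 69866 \sqrt{193}$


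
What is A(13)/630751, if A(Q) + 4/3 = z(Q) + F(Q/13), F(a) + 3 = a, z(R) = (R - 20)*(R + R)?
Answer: -556/1892253 ≈ -0.00029383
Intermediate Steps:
z(R) = 2*R*(-20 + R) (z(R) = (-20 + R)*(2*R) = 2*R*(-20 + R))
F(a) = -3 + a
A(Q) = -13/3 + Q/13 + 2*Q*(-20 + Q) (A(Q) = -4/3 + (2*Q*(-20 + Q) + (-3 + Q/13)) = -4/3 + (-3 + Q/13 + 2*Q*(-20 + Q)) = -13/3 + Q/13 + 2*Q*(-20 + Q))
A(13)/630751 = (-13/3 + 2*13**2 - 519/13*13)/630751 = (-13/3 + 2*169 - 519)*(1/630751) = (-13/3 + 338 - 519)*(1/630751) = -556/3*1/630751 = -556/1892253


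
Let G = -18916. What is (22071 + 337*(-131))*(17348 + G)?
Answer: 34615168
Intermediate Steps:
(22071 + 337*(-131))*(17348 + G) = (22071 + 337*(-131))*(17348 - 18916) = (22071 - 44147)*(-1568) = -22076*(-1568) = 34615168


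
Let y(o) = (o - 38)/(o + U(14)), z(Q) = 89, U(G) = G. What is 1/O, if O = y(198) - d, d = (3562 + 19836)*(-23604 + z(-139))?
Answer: 53/29160810450 ≈ 1.8175e-9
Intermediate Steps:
y(o) = (-38 + o)/(14 + o) (y(o) = (o - 38)/(o + 14) = (-38 + o)/(14 + o))
d = -550203970 (d = (3562 + 19836)*(-23604 + 89) = 23398*(-23515) = -550203970)
O = 29160810450/53 (O = (-38 + 198)/(14 + 198) - 1*(-550203970) = 160/212 + 550203970 = (1/212)*160 + 550203970 = 40/53 + 550203970 = 29160810450/53 ≈ 5.5020e+8)
1/O = 1/(29160810450/53) = 53/29160810450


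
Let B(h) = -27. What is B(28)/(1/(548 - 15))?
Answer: -14391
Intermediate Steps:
B(28)/(1/(548 - 15)) = -27/(1/(548 - 15)) = -27/(1/533) = -27/1/533 = -27*533 = -14391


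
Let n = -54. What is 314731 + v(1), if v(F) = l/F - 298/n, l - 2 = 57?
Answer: 8499479/27 ≈ 3.1480e+5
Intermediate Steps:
l = 59 (l = 2 + 57 = 59)
v(F) = 149/27 + 59/F (v(F) = 59/F - 298/(-54) = 59/F - 298*(-1/54) = 59/F + 149/27 = 149/27 + 59/F)
314731 + v(1) = 314731 + (149/27 + 59/1) = 314731 + (149/27 + 59*1) = 314731 + (149/27 + 59) = 314731 + 1742/27 = 8499479/27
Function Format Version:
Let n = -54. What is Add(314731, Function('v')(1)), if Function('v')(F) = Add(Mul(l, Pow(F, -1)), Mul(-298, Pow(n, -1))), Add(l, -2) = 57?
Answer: Rational(8499479, 27) ≈ 3.1480e+5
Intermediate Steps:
l = 59 (l = Add(2, 57) = 59)
Function('v')(F) = Add(Rational(149, 27), Mul(59, Pow(F, -1))) (Function('v')(F) = Add(Mul(59, Pow(F, -1)), Mul(-298, Pow(-54, -1))) = Add(Mul(59, Pow(F, -1)), Mul(-298, Rational(-1, 54))) = Add(Mul(59, Pow(F, -1)), Rational(149, 27)) = Add(Rational(149, 27), Mul(59, Pow(F, -1))))
Add(314731, Function('v')(1)) = Add(314731, Add(Rational(149, 27), Mul(59, Pow(1, -1)))) = Add(314731, Add(Rational(149, 27), Mul(59, 1))) = Add(314731, Add(Rational(149, 27), 59)) = Add(314731, Rational(1742, 27)) = Rational(8499479, 27)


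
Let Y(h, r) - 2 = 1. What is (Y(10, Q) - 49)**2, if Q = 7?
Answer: 2116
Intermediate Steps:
Y(h, r) = 3 (Y(h, r) = 2 + 1 = 3)
(Y(10, Q) - 49)**2 = (3 - 49)**2 = (-46)**2 = 2116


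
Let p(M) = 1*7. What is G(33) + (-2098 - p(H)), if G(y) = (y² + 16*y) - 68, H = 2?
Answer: -556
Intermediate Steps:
p(M) = 7
G(y) = -68 + y² + 16*y
G(33) + (-2098 - p(H)) = (-68 + 33² + 16*33) + (-2098 - 1*7) = (-68 + 1089 + 528) + (-2098 - 7) = 1549 - 2105 = -556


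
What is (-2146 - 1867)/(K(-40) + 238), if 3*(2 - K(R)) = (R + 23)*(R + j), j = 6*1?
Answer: -12039/142 ≈ -84.782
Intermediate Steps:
j = 6
K(R) = 2 - (6 + R)*(23 + R)/3 (K(R) = 2 - (R + 23)*(R + 6)/3 = 2 - (23 + R)*(6 + R)/3 = 2 - (6 + R)*(23 + R)/3)
(-2146 - 1867)/(K(-40) + 238) = (-2146 - 1867)/((-44 - 29/3*(-40) - ⅓*(-40)²) + 238) = -4013/((-44 + 1160/3 - ⅓*1600) + 238) = -4013/((-44 + 1160/3 - 1600/3) + 238) = -4013/(-572/3 + 238) = -4013/142/3 = -4013*3/142 = -12039/142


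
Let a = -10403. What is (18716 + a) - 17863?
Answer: -9550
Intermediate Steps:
(18716 + a) - 17863 = (18716 - 10403) - 17863 = 8313 - 17863 = -9550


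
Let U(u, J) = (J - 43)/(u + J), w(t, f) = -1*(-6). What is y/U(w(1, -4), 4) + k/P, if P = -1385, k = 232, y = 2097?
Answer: -9684166/18005 ≈ -537.86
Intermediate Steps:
w(t, f) = 6
U(u, J) = (-43 + J)/(J + u)
y/U(w(1, -4), 4) + k/P = 2097/(((-43 + 4)/(4 + 6))) + 232/(-1385) = 2097/((-39/10)) + 232*(-1/1385) = 2097/(((⅒)*(-39))) - 232/1385 = 2097/(-39/10) - 232/1385 = 2097*(-10/39) - 232/1385 = -6990/13 - 232/1385 = -9684166/18005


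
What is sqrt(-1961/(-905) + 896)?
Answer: sqrt(735621105)/905 ≈ 29.969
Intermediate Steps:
sqrt(-1961/(-905) + 896) = sqrt(-1961*(-1/905) + 896) = sqrt(1961/905 + 896) = sqrt(812841/905) = sqrt(735621105)/905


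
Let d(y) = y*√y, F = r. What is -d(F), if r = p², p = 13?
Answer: -2197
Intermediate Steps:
r = 169 (r = 13² = 169)
F = 169
d(y) = y^(3/2)
-d(F) = -169^(3/2) = -1*2197 = -2197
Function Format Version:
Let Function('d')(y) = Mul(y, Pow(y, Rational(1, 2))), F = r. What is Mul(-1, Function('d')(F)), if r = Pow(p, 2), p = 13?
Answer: -2197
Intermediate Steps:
r = 169 (r = Pow(13, 2) = 169)
F = 169
Function('d')(y) = Pow(y, Rational(3, 2))
Mul(-1, Function('d')(F)) = Mul(-1, Pow(169, Rational(3, 2))) = Mul(-1, 2197) = -2197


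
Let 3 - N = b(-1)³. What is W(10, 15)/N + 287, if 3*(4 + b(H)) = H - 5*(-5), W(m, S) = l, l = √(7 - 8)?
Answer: 287 - I/61 ≈ 287.0 - 0.016393*I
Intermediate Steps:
l = I (l = √(-1) = I ≈ 1.0*I)
W(m, S) = I
b(H) = 13/3 + H/3 (b(H) = -4 + (H - 5*(-5))/3 = -4 + (H + 25)/3 = -4 + (25 + H)/3 = -4 + (25/3 + H/3) = 13/3 + H/3)
N = -61 (N = 3 - (13/3 + (⅓)*(-1))³ = 3 - (13/3 - ⅓)³ = 3 - 1*4³ = 3 - 1*64 = 3 - 64 = -61)
W(10, 15)/N + 287 = I/(-61) + 287 = I*(-1/61) + 287 = -I/61 + 287 = 287 - I/61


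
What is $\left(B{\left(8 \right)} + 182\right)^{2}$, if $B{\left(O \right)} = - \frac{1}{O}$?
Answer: $\frac{2117025}{64} \approx 33079.0$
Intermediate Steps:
$\left(B{\left(8 \right)} + 182\right)^{2} = \left(- \frac{1}{8} + 182\right)^{2} = \left(\frac{1455}{8}\right)^{2} = \frac{2117025}{64}$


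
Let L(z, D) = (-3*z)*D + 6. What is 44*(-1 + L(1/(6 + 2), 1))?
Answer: 407/2 ≈ 203.50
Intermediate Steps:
L(z, D) = 6 - 3*D*z (L(z, D) = -3*D*z + 6 = 6 - 3*D*z)
44*(-1 + L(1/(6 + 2), 1)) = 44*(-1 + (6 - 3*1/(6 + 2))) = 44*(-1 + (6 - 3*1/8)) = 44*(-1 + (6 - 3*1*1/8)) = 44*(-1 + (6 - 3/8)) = 44*(-1 + 45/8) = 44*(37/8) = 407/2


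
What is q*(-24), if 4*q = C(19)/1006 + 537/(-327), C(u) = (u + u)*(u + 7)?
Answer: 217146/54827 ≈ 3.9606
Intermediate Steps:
C(u) = 2*u*(7 + u) (C(u) = (2*u)*(7 + u) = 2*u*(7 + u))
q = -36191/219308 (q = ((2*19*(7 + 19))/1006 + 537/(-327))/4 = ((2*19*26)*(1/1006) + 537*(-1/327))/4 = (988*(1/1006) - 179/109)/4 = (494/503 - 179/109)/4 = (1/4)*(-36191/54827) = -36191/219308 ≈ -0.16502)
q*(-24) = -36191/219308*(-24) = 217146/54827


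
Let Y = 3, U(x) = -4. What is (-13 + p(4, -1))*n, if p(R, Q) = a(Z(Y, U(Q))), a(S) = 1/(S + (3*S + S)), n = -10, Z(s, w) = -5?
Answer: 652/5 ≈ 130.40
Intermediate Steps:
a(S) = 1/(5*S) (a(S) = 1/(S + 4*S) = 1/(5*S))
p(R, Q) = -1/25 (p(R, Q) = (1/5)/(-5) = (1/5)*(-1/5) = -1/25)
(-13 + p(4, -1))*n = (-13 - 1/25)*(-10) = -326/25*(-10) = 652/5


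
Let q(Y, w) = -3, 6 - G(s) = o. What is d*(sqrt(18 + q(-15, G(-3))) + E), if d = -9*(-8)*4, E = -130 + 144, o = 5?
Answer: 4032 + 288*sqrt(15) ≈ 5147.4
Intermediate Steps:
G(s) = 1 (G(s) = 6 - 1*5 = 6 - 5 = 1)
E = 14
d = 288 (d = 72*4 = 288)
d*(sqrt(18 + q(-15, G(-3))) + E) = 288*(sqrt(18 - 3) + 14) = 288*(sqrt(15) + 14) = 288*(14 + sqrt(15)) = 4032 + 288*sqrt(15)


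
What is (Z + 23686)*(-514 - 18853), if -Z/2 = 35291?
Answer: 908234832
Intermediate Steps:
Z = -70582 (Z = -2*35291 = -70582)
(Z + 23686)*(-514 - 18853) = (-70582 + 23686)*(-514 - 18853) = -46896*(-19367) = 908234832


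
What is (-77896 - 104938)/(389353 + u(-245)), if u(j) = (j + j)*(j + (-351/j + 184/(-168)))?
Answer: -548502/1527713 ≈ -0.35903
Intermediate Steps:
u(j) = 2*j*(-23/21 + j - 351/j) (u(j) = (2*j)*(j + (-351/j + 184*(-1/168))) = (2*j)*(j + (-351/j - 23/21)) = (2*j)*(j + (-23/21 - 351/j)) = (2*j)*(-23/21 + j - 351/j) = 2*j*(-23/21 + j - 351/j))
(-77896 - 104938)/(389353 + u(-245)) = (-77896 - 104938)/(389353 + (-702 + 2*(-245)**2 - 46/21*(-245))) = -182834/(389353 + (-702 + 2*60025 + 1610/3)) = -182834/(389353 + (-702 + 120050 + 1610/3)) = -182834/(389353 + 359654/3) = -182834/1527713/3 = -182834*3/1527713 = -548502/1527713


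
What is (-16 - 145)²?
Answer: 25921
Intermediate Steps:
(-16 - 145)² = (-161)² = 25921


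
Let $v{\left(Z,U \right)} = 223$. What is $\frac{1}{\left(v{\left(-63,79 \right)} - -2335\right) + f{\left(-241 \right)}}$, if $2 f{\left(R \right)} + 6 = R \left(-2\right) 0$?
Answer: $\frac{1}{2555} \approx 0.00039139$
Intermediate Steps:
$f{\left(R \right)} = -3$ ($f{\left(R \right)} = -3 + \frac{R \left(-2\right) 0}{2} = -3 + \frac{- 2 R 0}{2} = -3 + \frac{1}{2} \cdot 0 = -3 + 0 = -3$)
$\frac{1}{\left(v{\left(-63,79 \right)} - -2335\right) + f{\left(-241 \right)}} = \frac{1}{\left(223 - -2335\right) - 3} = \frac{1}{\left(223 + 2335\right) - 3} = \frac{1}{2558 - 3} = \frac{1}{2555}$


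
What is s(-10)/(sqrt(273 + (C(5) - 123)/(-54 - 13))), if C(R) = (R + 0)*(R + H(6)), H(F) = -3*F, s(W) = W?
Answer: -10*sqrt(1238093)/18479 ≈ -0.60214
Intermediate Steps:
C(R) = R*(-18 + R) (C(R) = (R + 0)*(R - 3*6) = R*(R - 18) = R*(-18 + R))
s(-10)/(sqrt(273 + (C(5) - 123)/(-54 - 13))) = -10/sqrt(273 + (5*(-18 + 5) - 123)/(-54 - 13)) = -10/sqrt(273 + (5*(-13) - 123)/(-67)) = -10/sqrt(273 + (-65 - 123)*(-1/67)) = -10/sqrt(273 - 188*(-1/67)) = -10/sqrt(273 + 188/67) = -10*sqrt(1238093)/18479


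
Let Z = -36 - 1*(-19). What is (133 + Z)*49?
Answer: 5684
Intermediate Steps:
Z = -17 (Z = -36 + 19 = -17)
(133 + Z)*49 = (133 - 17)*49 = 116*49 = 5684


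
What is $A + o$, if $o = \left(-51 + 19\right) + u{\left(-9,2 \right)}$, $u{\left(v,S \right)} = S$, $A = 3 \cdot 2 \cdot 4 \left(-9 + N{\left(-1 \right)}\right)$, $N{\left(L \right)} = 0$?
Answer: $-246$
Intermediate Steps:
$A = -216$ ($A = 3 \cdot 2 \cdot 4 \left(-9 + 0\right) = 6 \cdot 4 \left(-9\right) = 24 \left(-9\right) = -216$)
$o = -30$ ($o = \left(-51 + 19\right) + 2 = -32 + 2 = -30$)
$A + o = -216 - 30 = -246$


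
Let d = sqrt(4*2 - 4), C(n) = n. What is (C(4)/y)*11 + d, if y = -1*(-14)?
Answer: 36/7 ≈ 5.1429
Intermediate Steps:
y = 14
d = 2 (d = sqrt(8 - 4) = sqrt(4) = 2)
(C(4)/y)*11 + d = (4/14)*11 + 2 = (4*(1/14))*11 + 2 = (2/7)*11 + 2 = 22/7 + 2 = 36/7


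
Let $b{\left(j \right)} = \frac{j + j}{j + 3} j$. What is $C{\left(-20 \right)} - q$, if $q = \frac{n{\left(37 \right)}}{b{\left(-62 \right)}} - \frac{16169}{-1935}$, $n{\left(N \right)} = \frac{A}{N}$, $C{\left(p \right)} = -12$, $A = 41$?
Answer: $- \frac{11199756619}{550422360} \approx -20.348$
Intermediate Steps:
$n{\left(N \right)} = \frac{41}{N}$
$b{\left(j \right)} = \frac{2 j^{2}}{3 + j}$ ($b{\left(j \right)} = \frac{2 j}{3 + j} j = \frac{2 j^{2}}{3 + j}$)
$q = \frac{4594688299}{550422360}$ ($q = \frac{41 \cdot \frac{1}{37}}{2 \left(-62\right)^{2} \frac{1}{3 - 62}} - \frac{16169}{-1935} = \frac{41 \cdot \frac{1}{37}}{2 \cdot 3844 \frac{1}{-59}} - - \frac{16169}{1935} = \frac{41}{37 \cdot 2 \cdot 3844 \left(- \frac{1}{59}\right)} + \frac{16169}{1935} = \frac{41}{37 \left(- \frac{7688}{59}\right)} + \frac{16169}{1935} = \frac{41}{37} \left(- \frac{59}{7688}\right) + \frac{16169}{1935} = - \frac{2419}{284456} + \frac{16169}{1935} = \frac{4594688299}{550422360} \approx 8.3476$)
$C{\left(-20 \right)} - q = -12 - \frac{4594688299}{550422360} = - \frac{11199756619}{550422360}$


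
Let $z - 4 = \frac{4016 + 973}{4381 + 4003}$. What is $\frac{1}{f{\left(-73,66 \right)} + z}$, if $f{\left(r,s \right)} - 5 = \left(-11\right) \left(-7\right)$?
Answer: $\frac{8384}{726013} \approx 0.011548$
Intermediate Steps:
$f{\left(r,s \right)} = 82$ ($f{\left(r,s \right)} = 5 - -77 = 5 + 77 = 82$)
$z = \frac{38525}{8384}$ ($z = 4 + \frac{4016 + 973}{4381 + 4003} = 4 + \frac{4989}{8384} = \frac{38525}{8384} \approx 4.5951$)
$\frac{1}{f{\left(-73,66 \right)} + z} = \frac{1}{82 + \frac{38525}{8384}} = \frac{1}{\frac{726013}{8384}} = \frac{8384}{726013}$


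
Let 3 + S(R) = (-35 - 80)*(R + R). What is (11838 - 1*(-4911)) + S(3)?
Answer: 16056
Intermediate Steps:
S(R) = -3 - 230*R (S(R) = -3 + (-35 - 80)*(R + R) = -3 - 230*R)
(11838 - 1*(-4911)) + S(3) = (11838 - 1*(-4911)) + (-3 - 230*3) = (11838 + 4911) + (-3 - 690) = 16749 - 693 = 16056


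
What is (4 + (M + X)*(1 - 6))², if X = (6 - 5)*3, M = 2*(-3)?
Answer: 361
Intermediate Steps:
M = -6
X = 3 (X = 1*3 = 3)
(4 + (M + X)*(1 - 6))² = (4 + (-6 + 3)*(1 - 6))² = (4 - 3*(-5))² = (4 + 15)² = 19² = 361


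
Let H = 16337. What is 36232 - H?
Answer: 19895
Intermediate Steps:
36232 - H = 36232 - 1*16337 = 36232 - 16337 = 19895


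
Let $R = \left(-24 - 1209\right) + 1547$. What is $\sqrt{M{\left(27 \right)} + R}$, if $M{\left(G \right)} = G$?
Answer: $\sqrt{341} \approx 18.466$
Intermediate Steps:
$R = 314$ ($R = -1233 + 1547 = 314$)
$\sqrt{M{\left(27 \right)} + R} = \sqrt{27 + 314} = \sqrt{341}$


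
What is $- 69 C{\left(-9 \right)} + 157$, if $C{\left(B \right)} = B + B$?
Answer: $1399$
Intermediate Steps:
$C{\left(B \right)} = 2 B$
$- 69 C{\left(-9 \right)} + 157 = - 69 \cdot 2 \left(-9\right) + 157 = \left(-69\right) \left(-18\right) + 157 = 1242 + 157 = 1399$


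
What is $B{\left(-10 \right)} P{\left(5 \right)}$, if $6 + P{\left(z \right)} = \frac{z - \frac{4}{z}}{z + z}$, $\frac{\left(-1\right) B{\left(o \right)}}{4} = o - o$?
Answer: $0$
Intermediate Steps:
$B{\left(o \right)} = 0$ ($B{\left(o \right)} = - 4 \left(o - o\right) = \left(-4\right) 0 = 0$)
$P{\left(z \right)} = -6 + \frac{z - \frac{4}{z}}{2 z}$ ($P{\left(z \right)} = -6 + \frac{z - \frac{4}{z}}{z + z} = -6 + \frac{z - \frac{4}{z}}{2 z}$)
$B{\left(-10 \right)} P{\left(5 \right)} = 0 \left(- \frac{11}{2} - \frac{2}{25}\right) = 0 \left(- \frac{279}{50}\right) = 0$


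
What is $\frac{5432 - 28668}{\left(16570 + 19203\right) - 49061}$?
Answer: $\frac{5809}{3322} \approx 1.7486$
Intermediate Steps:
$\frac{5432 - 28668}{\left(16570 + 19203\right) - 49061} = - \frac{23236}{35773 - 49061} = - \frac{23236}{-13288} = \left(-23236\right) \left(- \frac{1}{13288}\right) = \frac{5809}{3322}$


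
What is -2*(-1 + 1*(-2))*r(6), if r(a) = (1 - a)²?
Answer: 150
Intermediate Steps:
-2*(-1 + 1*(-2))*r(6) = -2*(-1 + 1*(-2))*(-1 + 6)² = -2*(-1 - 2)*5² = -(-6)*25 = -2*(-75) = 150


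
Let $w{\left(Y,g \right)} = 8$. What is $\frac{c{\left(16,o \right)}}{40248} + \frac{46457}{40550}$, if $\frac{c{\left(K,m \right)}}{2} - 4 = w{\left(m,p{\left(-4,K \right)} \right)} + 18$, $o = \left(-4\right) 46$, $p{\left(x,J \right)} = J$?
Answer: $\frac{39004882}{34001175} \approx 1.1472$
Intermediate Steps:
$o = -184$
$c{\left(K,m \right)} = 60$ ($c{\left(K,m \right)} = 8 + 2 \left(8 + 18\right) = 8 + 2 \cdot 26 = 8 + 52 = 60$)
$\frac{c{\left(16,o \right)}}{40248} + \frac{46457}{40550} = \frac{60}{40248} + \frac{46457}{40550} = 60 \cdot \frac{1}{40248} + 46457 \cdot \frac{1}{40550} = \frac{5}{3354} + \frac{46457}{40550} = \frac{39004882}{34001175}$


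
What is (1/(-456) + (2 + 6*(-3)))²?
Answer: 53246209/207936 ≈ 256.07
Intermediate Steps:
(1/(-456) + (2 + 6*(-3)))² = (-1/456 + (2 - 18))² = (-1/456 - 16)² = (-7297/456)² = 53246209/207936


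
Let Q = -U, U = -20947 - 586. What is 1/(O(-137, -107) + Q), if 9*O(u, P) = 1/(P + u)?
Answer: 2196/47286467 ≈ 4.6440e-5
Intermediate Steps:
U = -21533
Q = 21533 (Q = -1*(-21533) = 21533)
O(u, P) = 1/(9*(P + u))
1/(O(-137, -107) + Q) = 1/(1/(9*(-107 - 137)) + 21533) = 1/((⅑)/(-244) + 21533) = 1/((⅑)*(-1/244) + 21533) = 1/(-1/2196 + 21533) = 1/(47286467/2196) = 2196/47286467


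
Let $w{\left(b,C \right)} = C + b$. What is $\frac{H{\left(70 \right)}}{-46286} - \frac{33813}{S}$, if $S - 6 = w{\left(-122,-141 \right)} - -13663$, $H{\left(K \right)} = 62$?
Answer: $- \frac{782949845}{310255058} \approx -2.5236$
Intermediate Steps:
$S = 13406$ ($S = 6 - -13400 = 6 + \left(-263 + 13663\right) = 6 + 13400 = 13406$)
$\frac{H{\left(70 \right)}}{-46286} - \frac{33813}{S} = \frac{62}{-46286} - \frac{33813}{13406} = 62 \left(- \frac{1}{46286}\right) - \frac{33813}{13406} = - \frac{31}{23143} - \frac{33813}{13406} = - \frac{782949845}{310255058}$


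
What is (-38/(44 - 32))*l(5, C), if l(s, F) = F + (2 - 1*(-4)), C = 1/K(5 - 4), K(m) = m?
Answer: -133/6 ≈ -22.167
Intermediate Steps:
C = 1 (C = 1/(5 - 4) = 1/1 = 1)
l(s, F) = 6 + F (l(s, F) = F + (2 + 4) = F + 6 = 6 + F)
(-38/(44 - 32))*l(5, C) = (-38/(44 - 32))*(6 + 1) = (-38/12)*7 = ((1/12)*(-38))*7 = -19/6*7 = -133/6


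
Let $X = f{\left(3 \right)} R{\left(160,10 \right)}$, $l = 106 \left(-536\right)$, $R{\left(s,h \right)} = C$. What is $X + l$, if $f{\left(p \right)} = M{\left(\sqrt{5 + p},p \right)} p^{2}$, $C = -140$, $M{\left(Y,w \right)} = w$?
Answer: $-60596$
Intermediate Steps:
$R{\left(s,h \right)} = -140$
$l = -56816$
$f{\left(p \right)} = p^{3}$ ($f{\left(p \right)} = p p^{2} = p^{3}$)
$X = -3780$ ($X = 3^{3} \left(-140\right) = 27 \left(-140\right) = -3780$)
$X + l = -3780 - 56816 = -60596$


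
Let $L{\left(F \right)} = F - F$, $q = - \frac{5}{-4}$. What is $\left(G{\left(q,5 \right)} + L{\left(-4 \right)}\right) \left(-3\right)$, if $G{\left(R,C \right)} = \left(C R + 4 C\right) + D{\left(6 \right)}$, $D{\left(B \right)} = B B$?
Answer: $- \frac{747}{4} \approx -186.75$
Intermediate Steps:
$D{\left(B \right)} = B^{2}$
$q = \frac{5}{4}$ ($q = \left(-5\right) \left(- \frac{1}{4}\right) = \frac{5}{4} \approx 1.25$)
$L{\left(F \right)} = 0$
$G{\left(R,C \right)} = 36 + 4 C + C R$ ($G{\left(R,C \right)} = \left(C R + 4 C\right) + 6^{2} = \left(4 C + C R\right) + 36 = 36 + 4 C + C R$)
$\left(G{\left(q,5 \right)} + L{\left(-4 \right)}\right) \left(-3\right) = \left(\left(36 + 4 \cdot 5 + 5 \cdot \frac{5}{4}\right) + 0\right) \left(-3\right) = \left(\left(36 + 20 + \frac{25}{4}\right) + 0\right) \left(-3\right) = \left(\frac{249}{4} + 0\right) \left(-3\right) = \frac{249}{4} \left(-3\right) = - \frac{747}{4}$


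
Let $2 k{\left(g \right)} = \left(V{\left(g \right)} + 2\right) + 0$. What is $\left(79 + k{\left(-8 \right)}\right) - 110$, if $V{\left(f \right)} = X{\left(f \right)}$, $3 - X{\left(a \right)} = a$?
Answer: $- \frac{49}{2} \approx -24.5$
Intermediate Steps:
$X{\left(a \right)} = 3 - a$
$V{\left(f \right)} = 3 - f$
$k{\left(g \right)} = \frac{5}{2} - \frac{g}{2}$ ($k{\left(g \right)} = \frac{\left(\left(3 - g\right) + 2\right) + 0}{2} = \frac{\left(5 - g\right) + 0}{2} = \frac{5 - g}{2} = \frac{5}{2} - \frac{g}{2}$)
$\left(79 + k{\left(-8 \right)}\right) - 110 = \left(79 + \left(\frac{5}{2} - -4\right)\right) - 110 = \left(79 + \left(\frac{5}{2} + 4\right)\right) - 110 = \left(79 + \frac{13}{2}\right) - 110 = \frac{171}{2} - 110 = - \frac{49}{2}$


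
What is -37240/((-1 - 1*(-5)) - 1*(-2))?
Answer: -18620/3 ≈ -6206.7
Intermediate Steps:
-37240/((-1 - 1*(-5)) - 1*(-2)) = -37240/((-1 + 5) + 2) = -37240/(4 + 2) = -37240/6 = (⅙)*(-37240) = -18620/3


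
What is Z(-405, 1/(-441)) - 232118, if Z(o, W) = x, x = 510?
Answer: -231608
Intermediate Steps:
Z(o, W) = 510
Z(-405, 1/(-441)) - 232118 = 510 - 232118 = -231608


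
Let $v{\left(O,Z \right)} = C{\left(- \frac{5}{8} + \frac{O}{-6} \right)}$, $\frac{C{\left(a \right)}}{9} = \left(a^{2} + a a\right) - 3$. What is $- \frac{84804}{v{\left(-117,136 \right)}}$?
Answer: $- \frac{904576}{68115} \approx -13.28$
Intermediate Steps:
$C{\left(a \right)} = -27 + 18 a^{2}$ ($C{\left(a \right)} = 9 \left(\left(a^{2} + a a\right) - 3\right) = 9 \left(\left(a^{2} + a^{2}\right) - 3\right) = 9 \left(2 a^{2} - 3\right) = 9 \left(-3 + 2 a^{2}\right) = -27 + 18 a^{2}$)
$v{\left(O,Z \right)} = -27 + 18 \left(- \frac{5}{8} - \frac{O}{6}\right)^{2}$ ($v{\left(O,Z \right)} = -27 + 18 \left(- \frac{5}{8} + \frac{O}{-6}\right)^{2} = -27 + 18 \left(\left(-5\right) \frac{1}{8} + O \left(- \frac{1}{6}\right)\right)^{2} = -27 + 18 \left(- \frac{5}{8} - \frac{O}{6}\right)^{2}$)
$- \frac{84804}{v{\left(-117,136 \right)}} = - \frac{84804}{-27 + \frac{\left(15 + 4 \left(-117\right)\right)^{2}}{32}} = - \frac{84804}{-27 + \frac{\left(15 - 468\right)^{2}}{32}} = - \frac{84804}{-27 + \frac{\left(-453\right)^{2}}{32}} = - \frac{84804}{-27 + \frac{1}{32} \cdot 205209} = - \frac{84804}{-27 + \frac{205209}{32}} = - \frac{84804}{\frac{204345}{32}} = \left(-84804\right) \frac{32}{204345} = - \frac{904576}{68115}$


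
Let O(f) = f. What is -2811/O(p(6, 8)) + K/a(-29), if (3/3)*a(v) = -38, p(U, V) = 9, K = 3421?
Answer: -45869/114 ≈ -402.36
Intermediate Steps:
a(v) = -38
-2811/O(p(6, 8)) + K/a(-29) = -2811/9 + 3421/(-38) = -2811*⅑ + 3421*(-1/38) = -937/3 - 3421/38 = -45869/114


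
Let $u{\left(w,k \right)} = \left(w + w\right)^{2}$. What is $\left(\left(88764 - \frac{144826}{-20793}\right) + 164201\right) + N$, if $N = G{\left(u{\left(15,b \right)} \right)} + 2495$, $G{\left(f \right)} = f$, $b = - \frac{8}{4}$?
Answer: $\frac{183815114}{717} \approx 2.5637 \cdot 10^{5}$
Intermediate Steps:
$b = -2$ ($b = \left(-8\right) \frac{1}{4} = -2$)
$u{\left(w,k \right)} = 4 w^{2}$ ($u{\left(w,k \right)} = \left(2 w\right)^{2} = 4 w^{2}$)
$N = 3395$ ($N = 4 \cdot 15^{2} + 2495 = 4 \cdot 225 + 2495 = 900 + 2495 = 3395$)
$\left(\left(88764 - \frac{144826}{-20793}\right) + 164201\right) + N = \left(\left(88764 - \frac{144826}{-20793}\right) + 164201\right) + 3395 = \left(\left(88764 - 144826 \left(- \frac{1}{20793}\right)\right) + 164201\right) + 3395 = \left(\left(88764 - - \frac{4994}{717}\right) + 164201\right) + 3395 = \left(\left(88764 + \frac{4994}{717}\right) + 164201\right) + 3395 = \left(\frac{63648782}{717} + 164201\right) + 3395 = \frac{181380899}{717} + 3395 = \frac{183815114}{717}$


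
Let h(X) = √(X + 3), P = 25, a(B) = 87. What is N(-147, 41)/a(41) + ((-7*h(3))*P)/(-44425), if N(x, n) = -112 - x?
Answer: 35/87 + 7*√6/1777 ≈ 0.41195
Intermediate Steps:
h(X) = √(3 + X)
N(-147, 41)/a(41) + ((-7*h(3))*P)/(-44425) = (-112 - 1*(-147))/87 + (-7*√(3 + 3)*25)/(-44425) = (-112 + 147)*(1/87) + (-7*√6*25)*(-1/44425) = 35*(1/87) - 175*√6*(-1/44425) = 35/87 + 7*√6/1777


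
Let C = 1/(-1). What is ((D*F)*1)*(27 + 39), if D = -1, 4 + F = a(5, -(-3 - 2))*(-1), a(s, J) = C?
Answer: 198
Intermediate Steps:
C = -1
a(s, J) = -1
F = -3 (F = -4 - 1*(-1) = -4 + 1 = -3)
((D*F)*1)*(27 + 39) = (-1*(-3)*1)*(27 + 39) = (3*1)*66 = 3*66 = 198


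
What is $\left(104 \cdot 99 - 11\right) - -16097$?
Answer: $26382$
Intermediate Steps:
$\left(104 \cdot 99 - 11\right) - -16097 = \left(10296 - 11\right) + 16097 = 10285 + 16097 = 26382$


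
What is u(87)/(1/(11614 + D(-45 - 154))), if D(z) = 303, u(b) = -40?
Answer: -476680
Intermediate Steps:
u(87)/(1/(11614 + D(-45 - 154))) = -40/(1/(11614 + 303)) = -40/(1/11917) = -40/1/11917 = -40*11917 = -476680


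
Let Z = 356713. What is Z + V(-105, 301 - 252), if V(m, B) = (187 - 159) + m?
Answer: 356636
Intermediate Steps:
V(m, B) = 28 + m
Z + V(-105, 301 - 252) = 356713 + (28 - 105) = 356713 - 77 = 356636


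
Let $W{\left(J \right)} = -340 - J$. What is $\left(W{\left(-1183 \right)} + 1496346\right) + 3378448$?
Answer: $4875637$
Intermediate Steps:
$\left(W{\left(-1183 \right)} + 1496346\right) + 3378448 = \left(\left(-340 - -1183\right) + 1496346\right) + 3378448 = \left(\left(-340 + 1183\right) + 1496346\right) + 3378448 = \left(843 + 1496346\right) + 3378448 = 1497189 + 3378448 = 4875637$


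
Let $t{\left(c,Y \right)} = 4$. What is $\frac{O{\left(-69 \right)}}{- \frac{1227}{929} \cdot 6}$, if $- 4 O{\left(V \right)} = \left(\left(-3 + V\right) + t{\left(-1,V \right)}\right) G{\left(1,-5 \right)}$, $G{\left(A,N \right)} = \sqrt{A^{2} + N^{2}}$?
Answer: $- \frac{15793 \sqrt{26}}{7362} \approx -10.938$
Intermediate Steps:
$O{\left(V \right)} = - \frac{\sqrt{26} \left(1 + V\right)}{4}$ ($O{\left(V \right)} = - \frac{\left(\left(-3 + V\right) + 4\right) \sqrt{1^{2} + \left(-5\right)^{2}}}{4} = - \frac{\left(1 + V\right) \sqrt{1 + 25}}{4} = - \frac{\left(1 + V\right) \sqrt{26}}{4} = - \frac{\sqrt{26} \left(1 + V\right)}{4}$)
$\frac{O{\left(-69 \right)}}{- \frac{1227}{929} \cdot 6} = \frac{\frac{1}{4} \sqrt{26} \left(-1 - -69\right)}{- \frac{1227}{929} \cdot 6} = \frac{\frac{1}{4} \sqrt{26} \left(-1 + 69\right)}{\left(-1227\right) \frac{1}{929} \cdot 6} = \frac{\frac{1}{4} \sqrt{26} \cdot 68}{\left(- \frac{1227}{929}\right) 6} = \frac{17 \sqrt{26}}{- \frac{7362}{929}} = 17 \sqrt{26} \left(- \frac{929}{7362}\right) = - \frac{15793 \sqrt{26}}{7362}$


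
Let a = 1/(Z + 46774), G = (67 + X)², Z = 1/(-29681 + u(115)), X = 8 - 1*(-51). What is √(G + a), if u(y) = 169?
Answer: 2*√840320380055383681783/460131429 ≈ 126.00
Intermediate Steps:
X = 59 (X = 8 + 51 = 59)
Z = -1/29512 (Z = 1/(-29681 + 169) = 1/(-29512) = -1/29512 ≈ -3.3885e-5)
G = 15876 (G = (67 + 59)² = 126² = 15876)
a = 29512/1380394287 (a = 1/(-1/29512 + 46774) = 1/(1380394287/29512) = 29512/1380394287 ≈ 2.1379e-5)
√(G + a) = √(15876 + 29512/1380394287) = √(21915139729924/1380394287) = 2*√840320380055383681783/460131429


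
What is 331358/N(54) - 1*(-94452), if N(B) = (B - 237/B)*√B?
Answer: 94452 + 331358*√6/893 ≈ 95361.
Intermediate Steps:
N(B) = √B*(B - 237/B)
331358/N(54) - 1*(-94452) = 331358/(((-237 + 54²)/√54)) - 1*(-94452) = 331358/(((√6/18)*(-237 + 2916))) + 94452 = 331358/(((√6/18)*2679)) + 94452 = 331358/((893*√6/6)) + 94452 = 331358*(√6/893) + 94452 = 331358*√6/893 + 94452 = 94452 + 331358*√6/893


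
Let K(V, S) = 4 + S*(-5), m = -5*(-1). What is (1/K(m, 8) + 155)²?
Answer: 31125241/1296 ≈ 24016.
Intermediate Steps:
m = 5
K(V, S) = 4 - 5*S
(1/K(m, 8) + 155)² = (1/(4 - 5*8) + 155)² = (1/(4 - 40) + 155)² = (1/(-36) + 155)² = (-1/36 + 155)² = (5579/36)² = 31125241/1296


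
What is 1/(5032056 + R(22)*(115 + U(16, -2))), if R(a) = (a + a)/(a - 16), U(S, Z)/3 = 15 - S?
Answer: 3/15098632 ≈ 1.9869e-7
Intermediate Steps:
U(S, Z) = 45 - 3*S (U(S, Z) = 3*(15 - S) = 45 - 3*S)
R(a) = 2*a/(-16 + a) (R(a) = (2*a)/(-16 + a) = 2*a/(-16 + a))
1/(5032056 + R(22)*(115 + U(16, -2))) = 1/(5032056 + (2*22/(-16 + 22))*(115 + (45 - 3*16))) = 1/(5032056 + (2*22/6)*(115 + (45 - 48))) = 1/(5032056 + (2*22*(⅙))*(115 - 3)) = 1/(5032056 + (22/3)*112) = 1/(5032056 + 2464/3) = 1/(15098632/3) = 3/15098632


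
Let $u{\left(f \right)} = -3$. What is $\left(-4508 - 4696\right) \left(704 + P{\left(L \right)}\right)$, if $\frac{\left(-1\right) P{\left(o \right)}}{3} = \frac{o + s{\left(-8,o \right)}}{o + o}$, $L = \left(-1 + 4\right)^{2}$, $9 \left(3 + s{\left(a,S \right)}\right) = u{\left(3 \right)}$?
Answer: $- \frac{19412770}{3} \approx -6.4709 \cdot 10^{6}$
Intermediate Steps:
$s{\left(a,S \right)} = - \frac{10}{3}$ ($s{\left(a,S \right)} = -3 + \frac{1}{9} \left(-3\right) = -3 - \frac{1}{3} = - \frac{10}{3}$)
$L = 9$ ($L = 3^{2} = 9$)
$P{\left(o \right)} = - \frac{3 \left(- \frac{10}{3} + o\right)}{2 o}$ ($P{\left(o \right)} = - 3 \frac{o - \frac{10}{3}}{o + o} = - 3 \frac{- \frac{10}{3} + o}{2 o} = - \frac{3 \left(- \frac{10}{3} + o\right)}{2 o}$)
$\left(-4508 - 4696\right) \left(704 + P{\left(L \right)}\right) = \left(-4508 - 4696\right) \left(704 - \left(\frac{3}{2} - \frac{5}{9}\right)\right) = - 9204 \left(704 + \left(- \frac{3}{2} + 5 \cdot \frac{1}{9}\right)\right) = - 9204 \left(704 + \left(- \frac{3}{2} + \frac{5}{9}\right)\right) = - 9204 \left(704 - \frac{17}{18}\right) = \left(-9204\right) \frac{12655}{18} = - \frac{19412770}{3}$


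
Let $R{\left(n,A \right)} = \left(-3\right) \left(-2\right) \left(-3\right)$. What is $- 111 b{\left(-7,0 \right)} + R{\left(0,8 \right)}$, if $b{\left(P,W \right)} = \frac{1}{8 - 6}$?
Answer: $- \frac{147}{2} \approx -73.5$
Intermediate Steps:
$R{\left(n,A \right)} = -18$ ($R{\left(n,A \right)} = 6 \left(-3\right) = -18$)
$b{\left(P,W \right)} = \frac{1}{2}$
$- 111 b{\left(-7,0 \right)} + R{\left(0,8 \right)} = \left(-111\right) \frac{1}{2} - 18 = - \frac{111}{2} - 18 = - \frac{147}{2}$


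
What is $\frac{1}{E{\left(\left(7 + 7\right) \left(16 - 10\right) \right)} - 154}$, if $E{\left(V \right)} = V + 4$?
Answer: $- \frac{1}{66} \approx -0.015152$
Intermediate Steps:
$E{\left(V \right)} = 4 + V$
$\frac{1}{E{\left(\left(7 + 7\right) \left(16 - 10\right) \right)} - 154} = \frac{1}{\left(4 + \left(7 + 7\right) \left(16 - 10\right)\right) - 154} = \frac{1}{\left(4 + 14 \cdot 6\right) - 154} = \frac{1}{\left(4 + 84\right) - 154} = \frac{1}{88 - 154} = \frac{1}{-66} = - \frac{1}{66}$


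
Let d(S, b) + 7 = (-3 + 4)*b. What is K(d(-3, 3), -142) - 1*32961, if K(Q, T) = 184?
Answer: -32777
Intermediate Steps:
d(S, b) = -7 + b (d(S, b) = -7 + (-3 + 4)*b = -7 + 1*b = -7 + b)
K(d(-3, 3), -142) - 1*32961 = 184 - 1*32961 = 184 - 32961 = -32777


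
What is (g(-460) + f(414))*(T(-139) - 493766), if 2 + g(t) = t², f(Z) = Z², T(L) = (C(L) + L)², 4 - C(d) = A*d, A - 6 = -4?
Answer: -181277571098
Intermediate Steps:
A = 2 (A = 6 - 4 = 2)
C(d) = 4 - 2*d
T(L) = (4 - L)² (T(L) = ((4 - 2*L) + L)² = (4 - L)²)
g(t) = -2 + t²
(g(-460) + f(414))*(T(-139) - 493766) = ((-2 + (-460)²) + 414²)*((-4 - 139)² - 493766) = ((-2 + 211600) + 171396)*((-143)² - 493766) = (211598 + 171396)*(20449 - 493766) = 382994*(-473317) = -181277571098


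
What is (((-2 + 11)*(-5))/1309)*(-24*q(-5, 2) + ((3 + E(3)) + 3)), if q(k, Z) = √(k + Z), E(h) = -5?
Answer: -45/1309 + 1080*I*√3/1309 ≈ -0.034377 + 1.429*I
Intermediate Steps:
q(k, Z) = √(Z + k)
(((-2 + 11)*(-5))/1309)*(-24*q(-5, 2) + ((3 + E(3)) + 3)) = (((-2 + 11)*(-5))/1309)*(-24*√(2 - 5) + ((3 - 5) + 3)) = ((9*(-5))*(1/1309))*(-24*I*√3 + (-2 + 3)) = (-45*1/1309)*(-24*I*√3 + 1) = -45*(-24*I*√3 + 1)/1309 = -45*(1 - 24*I*√3)/1309 = -45/1309 + 1080*I*√3/1309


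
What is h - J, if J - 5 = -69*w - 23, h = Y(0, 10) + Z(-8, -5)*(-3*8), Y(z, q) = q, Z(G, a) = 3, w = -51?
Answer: -3563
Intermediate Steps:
h = -62 (h = 10 + 3*(-3*8) = 10 + 3*(-24) = 10 - 72 = -62)
J = 3501 (J = 5 + (-69*(-51) - 23) = 5 + (3519 - 23) = 5 + 3496 = 3501)
h - J = -62 - 1*3501 = -62 - 3501 = -3563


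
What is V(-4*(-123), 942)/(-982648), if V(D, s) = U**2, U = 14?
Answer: -49/245662 ≈ -0.00019946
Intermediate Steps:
V(D, s) = 196 (V(D, s) = 14**2 = 196)
V(-4*(-123), 942)/(-982648) = 196/(-982648) = 196*(-1/982648) = -49/245662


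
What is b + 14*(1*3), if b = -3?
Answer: 39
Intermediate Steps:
b + 14*(1*3) = -3 + 14*(1*3) = -3 + 14*3 = -3 + 42 = 39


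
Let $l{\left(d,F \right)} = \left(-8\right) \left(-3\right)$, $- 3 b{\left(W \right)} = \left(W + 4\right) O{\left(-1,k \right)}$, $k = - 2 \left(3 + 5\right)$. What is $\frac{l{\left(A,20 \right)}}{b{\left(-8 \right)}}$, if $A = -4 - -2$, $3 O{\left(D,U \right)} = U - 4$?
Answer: $- \frac{27}{10} \approx -2.7$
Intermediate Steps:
$k = -16$ ($k = \left(-2\right) 8 = -16$)
$O{\left(D,U \right)} = - \frac{4}{3} + \frac{U}{3}$ ($O{\left(D,U \right)} = \frac{U - 4}{3} = \frac{-4 + U}{3} = - \frac{4}{3} + \frac{U}{3}$)
$A = -2$ ($A = -4 + 2 = -2$)
$b{\left(W \right)} = \frac{80}{9} + \frac{20 W}{9}$ ($b{\left(W \right)} = - \frac{\left(W + 4\right) \left(- \frac{4}{3} + \frac{1}{3} \left(-16\right)\right)}{3} = - \frac{\left(4 + W\right) \left(- \frac{4}{3} - \frac{16}{3}\right)}{3} = - \frac{\left(4 + W\right) \left(- \frac{20}{3}\right)}{3} = - \frac{- \frac{80}{3} - \frac{20 W}{3}}{3} = \frac{80}{9} + \frac{20 W}{9}$)
$l{\left(d,F \right)} = 24$
$\frac{l{\left(A,20 \right)}}{b{\left(-8 \right)}} = \frac{24}{\frac{80}{9} + \frac{20}{9} \left(-8\right)} = \frac{24}{\frac{80}{9} - \frac{160}{9}} = \frac{24}{- \frac{80}{9}} = 24 \left(- \frac{9}{80}\right) = - \frac{27}{10}$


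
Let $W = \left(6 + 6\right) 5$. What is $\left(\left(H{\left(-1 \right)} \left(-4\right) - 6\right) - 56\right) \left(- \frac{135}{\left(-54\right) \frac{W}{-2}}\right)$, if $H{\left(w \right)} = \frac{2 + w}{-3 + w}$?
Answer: $\frac{61}{12} \approx 5.0833$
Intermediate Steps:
$H{\left(w \right)} = \frac{2 + w}{-3 + w}$
$W = 60$ ($W = 12 \cdot 5 = 60$)
$\left(\left(H{\left(-1 \right)} \left(-4\right) - 6\right) - 56\right) \left(- \frac{135}{\left(-54\right) \frac{W}{-2}}\right) = \left(\left(\frac{2 - 1}{-3 - 1} \left(-4\right) - 6\right) - 56\right) \left(- \frac{135}{\left(-54\right) \frac{60}{-2}}\right) = \left(\left(\frac{1}{-4} \cdot 1 \left(-4\right) - 6\right) - 56\right) \left(- \frac{135}{\left(-54\right) 60 \left(- \frac{1}{2}\right)}\right) = \left(\left(\left(- \frac{1}{4}\right) 1 \left(-4\right) - 6\right) - 56\right) \left(- \frac{135}{\left(-54\right) \left(-30\right)}\right) = \left(\left(\left(- \frac{1}{4}\right) \left(-4\right) - 6\right) - 56\right) \left(- \frac{135}{1620}\right) = \left(\left(1 - 6\right) - 56\right) \left(\left(-135\right) \frac{1}{1620}\right) = \left(-5 - 56\right) \left(- \frac{1}{12}\right) = \left(-61\right) \left(- \frac{1}{12}\right) = \frac{61}{12}$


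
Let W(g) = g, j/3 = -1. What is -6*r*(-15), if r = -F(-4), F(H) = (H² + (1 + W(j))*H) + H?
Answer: -1800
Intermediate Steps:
j = -3 (j = 3*(-1) = -3)
F(H) = H² - H (F(H) = (H² + (1 - 3)*H) + H = (H² - 2*H) + H = H² - H)
r = -20 (r = -(-4)*(-1 - 4) = -(-4)*(-5) = -1*20 = -20)
-6*r*(-15) = -6*(-20)*(-15) = 120*(-15) = -1800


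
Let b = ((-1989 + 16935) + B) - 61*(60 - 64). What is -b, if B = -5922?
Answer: -9268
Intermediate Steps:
b = 9268 (b = ((-1989 + 16935) - 5922) - 61*(60 - 64) = (14946 - 5922) - 61*(-4) = 9024 - 1*(-244) = 9024 + 244 = 9268)
-b = -1*9268 = -9268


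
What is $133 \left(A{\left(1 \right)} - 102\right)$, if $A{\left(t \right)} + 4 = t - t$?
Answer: $-14098$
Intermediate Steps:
$A{\left(t \right)} = -4$ ($A{\left(t \right)} = -4 + \left(t - t\right) = -4 + 0 = -4$)
$133 \left(A{\left(1 \right)} - 102\right) = 133 \left(-4 - 102\right) = 133 \left(-106\right) = -14098$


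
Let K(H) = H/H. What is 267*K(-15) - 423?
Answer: -156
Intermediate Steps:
K(H) = 1
267*K(-15) - 423 = 267*1 - 423 = 267 - 423 = -156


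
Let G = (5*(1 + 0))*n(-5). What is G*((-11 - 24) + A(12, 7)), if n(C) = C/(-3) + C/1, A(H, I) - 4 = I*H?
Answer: -2650/3 ≈ -883.33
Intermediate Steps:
A(H, I) = 4 + H*I (A(H, I) = 4 + I*H = 4 + H*I)
n(C) = 2*C/3 (n(C) = C*(-1/3) + C*1 = -C/3 + C = 2*C/3)
G = -50/3 (G = (5*(1 + 0))*((2/3)*(-5)) = (5*1)*(-10/3) = 5*(-10/3) = -50/3 ≈ -16.667)
G*((-11 - 24) + A(12, 7)) = -50*((-11 - 24) + (4 + 12*7))/3 = -50*(-35 + (4 + 84))/3 = -50*(-35 + 88)/3 = -50/3*53 = -2650/3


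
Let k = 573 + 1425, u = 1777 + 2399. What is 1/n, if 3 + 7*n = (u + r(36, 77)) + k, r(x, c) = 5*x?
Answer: 7/6351 ≈ 0.0011022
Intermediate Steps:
u = 4176
k = 1998
n = 6351/7 (n = -3/7 + ((4176 + 5*36) + 1998)/7 = -3/7 + ((4176 + 180) + 1998)/7 = -3/7 + (4356 + 1998)/7 = -3/7 + (⅐)*6354 = -3/7 + 6354/7 = 6351/7 ≈ 907.29)
1/n = 1/(6351/7) = 7/6351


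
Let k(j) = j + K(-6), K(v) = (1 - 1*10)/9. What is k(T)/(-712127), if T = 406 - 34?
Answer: -371/712127 ≈ -0.00052097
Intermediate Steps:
T = 372
K(v) = -1 (K(v) = (1 - 10)*(⅑) = -9*⅑ = -1)
k(j) = -1 + j (k(j) = j - 1 = -1 + j)
k(T)/(-712127) = (-1 + 372)/(-712127) = 371*(-1/712127) = -371/712127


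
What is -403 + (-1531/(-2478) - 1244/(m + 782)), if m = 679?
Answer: -486616705/1206786 ≈ -403.23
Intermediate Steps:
-403 + (-1531/(-2478) - 1244/(m + 782)) = -403 + (-1531/(-2478) - 1244/(679 + 782)) = -403 + (-1531*(-1/2478) - 1244/1461) = -403 + (1531/2478 - 1244*1/1461) = -403 + (1531/2478 - 1244/1461) = -403 - 281947/1206786 = -486616705/1206786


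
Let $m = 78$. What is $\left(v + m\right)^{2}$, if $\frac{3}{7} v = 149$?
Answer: $\frac{1630729}{9} \approx 1.8119 \cdot 10^{5}$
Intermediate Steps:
$v = \frac{1043}{3}$ ($v = \frac{7}{3} \cdot 149 = \frac{1043}{3} \approx 347.67$)
$\left(v + m\right)^{2} = \left(\frac{1043}{3} + 78\right)^{2} = \left(\frac{1277}{3}\right)^{2} = \frac{1630729}{9}$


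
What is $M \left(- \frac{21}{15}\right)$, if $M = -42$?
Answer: $\frac{294}{5} \approx 58.8$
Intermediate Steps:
$M \left(- \frac{21}{15}\right) = - 42 \left(- \frac{21}{15}\right) = - 42 \left(\left(-21\right) \frac{1}{15}\right) = \left(-42\right) \left(- \frac{7}{5}\right) = \frac{294}{5}$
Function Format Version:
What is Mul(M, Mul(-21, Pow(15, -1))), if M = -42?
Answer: Rational(294, 5) ≈ 58.800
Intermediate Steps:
Mul(M, Mul(-21, Pow(15, -1))) = Mul(-42, Mul(-21, Pow(15, -1))) = Mul(-42, Mul(-21, Rational(1, 15))) = Mul(-42, Rational(-7, 5)) = Rational(294, 5)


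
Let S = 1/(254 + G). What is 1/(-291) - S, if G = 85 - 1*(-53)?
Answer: -683/114072 ≈ -0.0059874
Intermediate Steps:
G = 138 (G = 85 + 53 = 138)
S = 1/392 (S = 1/(254 + 138) = 1/392 ≈ 0.0025510)
1/(-291) - S = 1/(-291) - 1*1/392 = -1/291 - 1/392 = -683/114072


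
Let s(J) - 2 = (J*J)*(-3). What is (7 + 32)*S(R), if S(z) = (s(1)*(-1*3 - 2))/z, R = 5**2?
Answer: 39/5 ≈ 7.8000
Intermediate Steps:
s(J) = 2 - 3*J**2 (s(J) = 2 + (J*J)*(-3) = 2 + J**2*(-3) = 2 - 3*J**2)
R = 25
S(z) = 5/z (S(z) = ((2 - 3*1**2)*(-1*3 - 2))/z = ((2 - 3*1)*(-3 - 2))/z = ((2 - 3)*(-5))/z = (-1*(-5))/z = 5/z)
(7 + 32)*S(R) = (7 + 32)*(5/25) = 39*(5*(1/25)) = 39*(1/5) = 39/5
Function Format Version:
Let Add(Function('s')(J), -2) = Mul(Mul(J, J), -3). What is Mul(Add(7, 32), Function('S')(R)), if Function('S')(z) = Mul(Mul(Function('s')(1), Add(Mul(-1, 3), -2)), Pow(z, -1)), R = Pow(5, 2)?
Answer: Rational(39, 5) ≈ 7.8000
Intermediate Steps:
Function('s')(J) = Add(2, Mul(-3, Pow(J, 2))) (Function('s')(J) = Add(2, Mul(Mul(J, J), -3)) = Add(2, Mul(Pow(J, 2), -3)) = Add(2, Mul(-3, Pow(J, 2))))
R = 25
Function('S')(z) = Mul(5, Pow(z, -1)) (Function('S')(z) = Mul(Mul(Add(2, Mul(-3, Pow(1, 2))), Add(Mul(-1, 3), -2)), Pow(z, -1)) = Mul(Mul(Add(2, Mul(-3, 1)), Add(-3, -2)), Pow(z, -1)) = Mul(Mul(Add(2, -3), -5), Pow(z, -1)) = Mul(Mul(-1, -5), Pow(z, -1)) = Mul(5, Pow(z, -1)))
Mul(Add(7, 32), Function('S')(R)) = Mul(Add(7, 32), Mul(5, Pow(25, -1))) = Mul(39, Mul(5, Rational(1, 25))) = Mul(39, Rational(1, 5)) = Rational(39, 5)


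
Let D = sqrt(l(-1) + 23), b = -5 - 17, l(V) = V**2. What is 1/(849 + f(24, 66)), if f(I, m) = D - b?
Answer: 871/758617 - 2*sqrt(6)/758617 ≈ 0.0011417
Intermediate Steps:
b = -22
D = 2*sqrt(6) (D = sqrt((-1)**2 + 23) = sqrt(1 + 23) = sqrt(24) = 2*sqrt(6) ≈ 4.8990)
f(I, m) = 22 + 2*sqrt(6) (f(I, m) = 2*sqrt(6) - 1*(-22) = 2*sqrt(6) + 22 = 22 + 2*sqrt(6))
1/(849 + f(24, 66)) = 1/(849 + (22 + 2*sqrt(6))) = 1/(871 + 2*sqrt(6))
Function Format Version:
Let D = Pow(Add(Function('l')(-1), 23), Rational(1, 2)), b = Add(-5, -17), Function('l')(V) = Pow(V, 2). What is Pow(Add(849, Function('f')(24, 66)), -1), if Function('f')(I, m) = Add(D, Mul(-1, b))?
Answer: Add(Rational(871, 758617), Mul(Rational(-2, 758617), Pow(6, Rational(1, 2)))) ≈ 0.0011417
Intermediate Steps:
b = -22
D = Mul(2, Pow(6, Rational(1, 2))) (D = Pow(Add(Pow(-1, 2), 23), Rational(1, 2)) = Pow(Add(1, 23), Rational(1, 2)) = Pow(24, Rational(1, 2)) = Mul(2, Pow(6, Rational(1, 2))) ≈ 4.8990)
Function('f')(I, m) = Add(22, Mul(2, Pow(6, Rational(1, 2)))) (Function('f')(I, m) = Add(Mul(2, Pow(6, Rational(1, 2))), Mul(-1, -22)) = Add(Mul(2, Pow(6, Rational(1, 2))), 22) = Add(22, Mul(2, Pow(6, Rational(1, 2)))))
Pow(Add(849, Function('f')(24, 66)), -1) = Pow(Add(849, Add(22, Mul(2, Pow(6, Rational(1, 2))))), -1) = Pow(Add(871, Mul(2, Pow(6, Rational(1, 2)))), -1)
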